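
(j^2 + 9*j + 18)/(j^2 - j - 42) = (j + 3)/(j - 7)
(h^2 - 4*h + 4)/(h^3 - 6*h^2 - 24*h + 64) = (h - 2)/(h^2 - 4*h - 32)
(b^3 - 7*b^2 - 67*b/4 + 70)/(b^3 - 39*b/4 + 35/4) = (b - 8)/(b - 1)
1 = 1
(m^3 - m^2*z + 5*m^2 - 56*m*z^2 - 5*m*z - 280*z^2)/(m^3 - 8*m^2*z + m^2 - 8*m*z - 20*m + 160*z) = (m + 7*z)/(m - 4)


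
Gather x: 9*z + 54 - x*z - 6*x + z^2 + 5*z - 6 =x*(-z - 6) + z^2 + 14*z + 48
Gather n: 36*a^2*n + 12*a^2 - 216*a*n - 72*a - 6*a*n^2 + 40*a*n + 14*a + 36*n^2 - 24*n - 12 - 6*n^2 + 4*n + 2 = 12*a^2 - 58*a + n^2*(30 - 6*a) + n*(36*a^2 - 176*a - 20) - 10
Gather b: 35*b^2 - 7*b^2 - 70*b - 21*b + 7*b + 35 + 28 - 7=28*b^2 - 84*b + 56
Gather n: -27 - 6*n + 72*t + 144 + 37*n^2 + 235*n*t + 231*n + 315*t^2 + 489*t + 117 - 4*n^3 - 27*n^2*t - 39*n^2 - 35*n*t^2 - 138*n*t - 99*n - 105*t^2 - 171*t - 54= -4*n^3 + n^2*(-27*t - 2) + n*(-35*t^2 + 97*t + 126) + 210*t^2 + 390*t + 180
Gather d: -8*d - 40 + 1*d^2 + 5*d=d^2 - 3*d - 40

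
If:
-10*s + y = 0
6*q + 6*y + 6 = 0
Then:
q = -y - 1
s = y/10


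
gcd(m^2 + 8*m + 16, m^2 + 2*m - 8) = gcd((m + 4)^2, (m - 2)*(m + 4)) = m + 4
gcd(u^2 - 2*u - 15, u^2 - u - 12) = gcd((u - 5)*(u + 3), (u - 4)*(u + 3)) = u + 3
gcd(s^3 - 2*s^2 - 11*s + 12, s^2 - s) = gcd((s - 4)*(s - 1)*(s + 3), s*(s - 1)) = s - 1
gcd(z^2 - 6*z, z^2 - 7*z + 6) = z - 6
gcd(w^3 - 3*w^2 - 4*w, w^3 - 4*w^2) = w^2 - 4*w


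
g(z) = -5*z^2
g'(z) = -10*z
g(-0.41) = -0.84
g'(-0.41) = 4.10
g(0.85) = -3.61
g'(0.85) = -8.50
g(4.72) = -111.39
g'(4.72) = -47.20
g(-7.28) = -264.99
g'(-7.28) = 72.80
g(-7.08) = -250.63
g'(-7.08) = 70.80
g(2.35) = -27.61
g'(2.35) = -23.50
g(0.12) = -0.07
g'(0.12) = -1.20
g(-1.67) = -13.94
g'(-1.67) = 16.70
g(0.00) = 0.00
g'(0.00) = 0.00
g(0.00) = 0.00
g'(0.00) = 0.00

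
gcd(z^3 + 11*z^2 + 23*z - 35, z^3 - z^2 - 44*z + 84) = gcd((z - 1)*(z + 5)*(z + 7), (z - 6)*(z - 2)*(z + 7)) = z + 7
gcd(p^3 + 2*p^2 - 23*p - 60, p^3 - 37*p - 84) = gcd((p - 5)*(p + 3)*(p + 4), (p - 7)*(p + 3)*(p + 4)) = p^2 + 7*p + 12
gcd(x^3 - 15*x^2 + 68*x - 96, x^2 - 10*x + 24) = x - 4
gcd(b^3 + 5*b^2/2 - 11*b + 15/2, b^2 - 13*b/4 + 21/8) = b - 3/2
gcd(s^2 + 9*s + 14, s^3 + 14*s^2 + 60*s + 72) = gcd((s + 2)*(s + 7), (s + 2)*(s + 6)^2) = s + 2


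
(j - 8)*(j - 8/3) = j^2 - 32*j/3 + 64/3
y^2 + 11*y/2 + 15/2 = (y + 5/2)*(y + 3)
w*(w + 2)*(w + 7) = w^3 + 9*w^2 + 14*w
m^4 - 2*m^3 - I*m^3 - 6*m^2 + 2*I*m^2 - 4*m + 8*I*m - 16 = (m - 4)*(m + 2)*(m - 2*I)*(m + I)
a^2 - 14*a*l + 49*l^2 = (a - 7*l)^2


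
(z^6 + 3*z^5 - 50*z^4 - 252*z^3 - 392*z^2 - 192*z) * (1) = z^6 + 3*z^5 - 50*z^4 - 252*z^3 - 392*z^2 - 192*z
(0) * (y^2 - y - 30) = 0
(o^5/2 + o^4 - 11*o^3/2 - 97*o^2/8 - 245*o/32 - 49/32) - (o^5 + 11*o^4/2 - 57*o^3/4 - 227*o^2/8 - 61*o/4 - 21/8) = -o^5/2 - 9*o^4/2 + 35*o^3/4 + 65*o^2/4 + 243*o/32 + 35/32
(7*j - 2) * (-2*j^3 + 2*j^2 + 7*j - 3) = -14*j^4 + 18*j^3 + 45*j^2 - 35*j + 6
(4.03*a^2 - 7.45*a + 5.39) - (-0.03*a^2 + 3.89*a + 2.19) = 4.06*a^2 - 11.34*a + 3.2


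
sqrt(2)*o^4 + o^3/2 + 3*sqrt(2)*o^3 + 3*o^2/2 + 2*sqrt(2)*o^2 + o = o*(o + 1)*(o + 2)*(sqrt(2)*o + 1/2)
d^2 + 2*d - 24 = (d - 4)*(d + 6)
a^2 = a^2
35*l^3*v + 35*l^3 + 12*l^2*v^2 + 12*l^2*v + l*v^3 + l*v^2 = (5*l + v)*(7*l + v)*(l*v + l)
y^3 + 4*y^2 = y^2*(y + 4)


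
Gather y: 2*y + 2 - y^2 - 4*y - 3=-y^2 - 2*y - 1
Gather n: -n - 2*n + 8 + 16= 24 - 3*n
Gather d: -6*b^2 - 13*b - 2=-6*b^2 - 13*b - 2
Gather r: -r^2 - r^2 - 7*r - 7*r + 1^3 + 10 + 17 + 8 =-2*r^2 - 14*r + 36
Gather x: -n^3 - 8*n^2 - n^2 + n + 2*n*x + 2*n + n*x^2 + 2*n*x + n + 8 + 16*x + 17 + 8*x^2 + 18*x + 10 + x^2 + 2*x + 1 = -n^3 - 9*n^2 + 4*n + x^2*(n + 9) + x*(4*n + 36) + 36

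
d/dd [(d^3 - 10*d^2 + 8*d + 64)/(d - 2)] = 2*(d^3 - 8*d^2 + 20*d - 40)/(d^2 - 4*d + 4)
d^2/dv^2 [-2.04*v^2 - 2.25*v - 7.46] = -4.08000000000000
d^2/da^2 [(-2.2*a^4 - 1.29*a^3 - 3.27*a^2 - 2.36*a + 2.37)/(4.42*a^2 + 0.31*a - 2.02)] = (-85.9601600000001*a^6 - 18.08664*a^5 + 116.58636*a^4 - 84.4916699999999*a^3 - 0.243372000000022*a^2 - 138.524196*a + 13.13465)/(86.350888*a^6 + 18.168852*a^5 - 117.116298*a^4 - 16.577033*a^3 + 53.523738*a^2 + 3.794772*a - 8.242408)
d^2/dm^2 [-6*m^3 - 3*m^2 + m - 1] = -36*m - 6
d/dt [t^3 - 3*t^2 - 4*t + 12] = 3*t^2 - 6*t - 4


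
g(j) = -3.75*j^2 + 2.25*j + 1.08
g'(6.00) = -42.75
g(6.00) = -120.42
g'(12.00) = -87.75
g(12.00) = -511.92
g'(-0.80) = 8.25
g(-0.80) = -3.12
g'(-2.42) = 20.40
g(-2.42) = -26.33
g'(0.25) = 0.38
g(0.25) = 1.41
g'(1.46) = -8.70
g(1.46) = -3.63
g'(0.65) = -2.62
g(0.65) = 0.96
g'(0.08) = 1.65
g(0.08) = 1.24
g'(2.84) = -19.05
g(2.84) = -22.78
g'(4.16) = -28.95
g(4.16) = -54.46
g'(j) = 2.25 - 7.5*j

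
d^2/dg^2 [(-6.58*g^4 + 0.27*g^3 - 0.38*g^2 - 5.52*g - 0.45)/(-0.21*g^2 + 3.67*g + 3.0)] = (0.580356*g^6 - 30.427236*g^5 + 506.879772*g^4 + 1152.59199*g^3 + 694.35927*g^2 + 4.20471000000003*g - 102.02139)/(0.009261*g^6 - 0.485541*g^5 + 8.088507*g^4 - 35.558263*g^3 - 115.5501*g^2 - 99.09*g - 27.0)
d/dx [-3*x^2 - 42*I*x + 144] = -6*x - 42*I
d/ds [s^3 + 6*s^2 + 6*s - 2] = 3*s^2 + 12*s + 6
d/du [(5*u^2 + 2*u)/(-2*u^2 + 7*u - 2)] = (39*u^2 - 20*u - 4)/(4*u^4 - 28*u^3 + 57*u^2 - 28*u + 4)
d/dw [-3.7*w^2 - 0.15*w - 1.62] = -7.4*w - 0.15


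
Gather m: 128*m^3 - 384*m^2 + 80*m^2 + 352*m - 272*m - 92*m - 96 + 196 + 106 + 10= 128*m^3 - 304*m^2 - 12*m + 216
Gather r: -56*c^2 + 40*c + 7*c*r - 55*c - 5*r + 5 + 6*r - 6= -56*c^2 - 15*c + r*(7*c + 1) - 1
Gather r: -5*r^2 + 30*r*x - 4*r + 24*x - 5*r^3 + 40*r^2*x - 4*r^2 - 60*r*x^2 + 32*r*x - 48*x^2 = -5*r^3 + r^2*(40*x - 9) + r*(-60*x^2 + 62*x - 4) - 48*x^2 + 24*x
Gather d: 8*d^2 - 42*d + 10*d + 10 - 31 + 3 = 8*d^2 - 32*d - 18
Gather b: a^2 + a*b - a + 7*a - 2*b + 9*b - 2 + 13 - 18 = a^2 + 6*a + b*(a + 7) - 7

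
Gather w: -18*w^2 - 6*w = -18*w^2 - 6*w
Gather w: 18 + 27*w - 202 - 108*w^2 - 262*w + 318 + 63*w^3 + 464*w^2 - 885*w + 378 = 63*w^3 + 356*w^2 - 1120*w + 512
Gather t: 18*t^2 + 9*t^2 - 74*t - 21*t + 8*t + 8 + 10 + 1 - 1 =27*t^2 - 87*t + 18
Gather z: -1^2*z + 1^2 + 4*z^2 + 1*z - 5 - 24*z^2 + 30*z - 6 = -20*z^2 + 30*z - 10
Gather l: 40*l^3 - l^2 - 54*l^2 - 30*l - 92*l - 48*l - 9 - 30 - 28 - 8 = 40*l^3 - 55*l^2 - 170*l - 75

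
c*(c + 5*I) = c^2 + 5*I*c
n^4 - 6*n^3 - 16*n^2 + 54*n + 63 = (n - 7)*(n - 3)*(n + 1)*(n + 3)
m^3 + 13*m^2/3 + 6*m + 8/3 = (m + 1)*(m + 4/3)*(m + 2)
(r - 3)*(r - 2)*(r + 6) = r^3 + r^2 - 24*r + 36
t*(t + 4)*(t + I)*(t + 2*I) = t^4 + 4*t^3 + 3*I*t^3 - 2*t^2 + 12*I*t^2 - 8*t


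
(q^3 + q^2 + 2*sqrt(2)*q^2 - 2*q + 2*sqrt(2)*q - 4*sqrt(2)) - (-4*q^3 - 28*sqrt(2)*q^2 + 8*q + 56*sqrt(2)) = 5*q^3 + q^2 + 30*sqrt(2)*q^2 - 10*q + 2*sqrt(2)*q - 60*sqrt(2)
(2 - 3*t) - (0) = 2 - 3*t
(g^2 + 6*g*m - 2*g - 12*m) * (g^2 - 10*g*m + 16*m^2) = g^4 - 4*g^3*m - 2*g^3 - 44*g^2*m^2 + 8*g^2*m + 96*g*m^3 + 88*g*m^2 - 192*m^3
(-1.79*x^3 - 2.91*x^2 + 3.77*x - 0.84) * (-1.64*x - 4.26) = 2.9356*x^4 + 12.3978*x^3 + 6.2138*x^2 - 14.6826*x + 3.5784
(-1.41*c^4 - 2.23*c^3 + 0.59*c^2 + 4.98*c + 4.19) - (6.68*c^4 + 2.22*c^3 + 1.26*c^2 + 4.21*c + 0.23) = -8.09*c^4 - 4.45*c^3 - 0.67*c^2 + 0.77*c + 3.96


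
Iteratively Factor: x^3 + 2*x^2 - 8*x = (x - 2)*(x^2 + 4*x) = x*(x - 2)*(x + 4)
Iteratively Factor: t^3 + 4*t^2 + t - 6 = (t + 2)*(t^2 + 2*t - 3) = (t + 2)*(t + 3)*(t - 1)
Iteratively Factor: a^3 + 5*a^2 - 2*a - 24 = (a + 4)*(a^2 + a - 6) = (a + 3)*(a + 4)*(a - 2)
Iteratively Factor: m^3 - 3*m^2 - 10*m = (m + 2)*(m^2 - 5*m) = (m - 5)*(m + 2)*(m)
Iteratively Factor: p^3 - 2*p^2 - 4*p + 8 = (p + 2)*(p^2 - 4*p + 4) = (p - 2)*(p + 2)*(p - 2)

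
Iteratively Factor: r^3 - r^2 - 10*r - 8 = (r - 4)*(r^2 + 3*r + 2) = (r - 4)*(r + 1)*(r + 2)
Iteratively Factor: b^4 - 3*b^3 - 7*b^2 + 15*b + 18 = (b - 3)*(b^3 - 7*b - 6) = (b - 3)*(b + 2)*(b^2 - 2*b - 3) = (b - 3)*(b + 1)*(b + 2)*(b - 3)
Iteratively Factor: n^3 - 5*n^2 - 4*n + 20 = (n - 5)*(n^2 - 4) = (n - 5)*(n - 2)*(n + 2)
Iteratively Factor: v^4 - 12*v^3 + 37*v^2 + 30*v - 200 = (v - 4)*(v^3 - 8*v^2 + 5*v + 50) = (v - 4)*(v + 2)*(v^2 - 10*v + 25) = (v - 5)*(v - 4)*(v + 2)*(v - 5)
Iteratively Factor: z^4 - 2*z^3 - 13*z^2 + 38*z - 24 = (z + 4)*(z^3 - 6*z^2 + 11*z - 6) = (z - 1)*(z + 4)*(z^2 - 5*z + 6) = (z - 2)*(z - 1)*(z + 4)*(z - 3)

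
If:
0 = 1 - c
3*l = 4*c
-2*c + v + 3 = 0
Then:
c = 1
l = 4/3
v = -1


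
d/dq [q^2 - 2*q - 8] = 2*q - 2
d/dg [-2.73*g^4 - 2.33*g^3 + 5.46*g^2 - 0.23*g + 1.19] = -10.92*g^3 - 6.99*g^2 + 10.92*g - 0.23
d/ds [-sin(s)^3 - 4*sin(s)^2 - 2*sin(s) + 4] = (-8*sin(s) + 3*cos(s)^2 - 5)*cos(s)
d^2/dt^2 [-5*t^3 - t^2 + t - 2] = -30*t - 2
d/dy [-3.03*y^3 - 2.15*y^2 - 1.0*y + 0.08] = -9.09*y^2 - 4.3*y - 1.0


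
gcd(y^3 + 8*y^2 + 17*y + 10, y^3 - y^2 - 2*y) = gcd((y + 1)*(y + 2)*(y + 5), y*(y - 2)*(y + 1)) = y + 1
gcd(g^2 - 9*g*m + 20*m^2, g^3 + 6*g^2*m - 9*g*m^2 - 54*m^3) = 1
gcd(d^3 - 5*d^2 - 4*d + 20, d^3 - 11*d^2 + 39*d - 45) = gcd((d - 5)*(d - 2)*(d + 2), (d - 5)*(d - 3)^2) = d - 5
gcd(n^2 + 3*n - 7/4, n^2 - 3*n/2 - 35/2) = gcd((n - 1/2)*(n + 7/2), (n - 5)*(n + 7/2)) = n + 7/2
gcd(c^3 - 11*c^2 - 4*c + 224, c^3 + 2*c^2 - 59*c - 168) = c - 8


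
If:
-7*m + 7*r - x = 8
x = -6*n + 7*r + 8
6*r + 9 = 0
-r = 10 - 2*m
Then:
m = 17/4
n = 61/8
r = -3/2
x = -193/4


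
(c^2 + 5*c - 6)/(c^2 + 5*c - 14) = (c^2 + 5*c - 6)/(c^2 + 5*c - 14)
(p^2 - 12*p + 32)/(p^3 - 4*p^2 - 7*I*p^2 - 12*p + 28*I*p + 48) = (p - 8)/(p^2 - 7*I*p - 12)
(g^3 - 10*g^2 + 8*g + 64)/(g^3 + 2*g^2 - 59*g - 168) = (g^2 - 2*g - 8)/(g^2 + 10*g + 21)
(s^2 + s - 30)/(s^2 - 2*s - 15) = (s + 6)/(s + 3)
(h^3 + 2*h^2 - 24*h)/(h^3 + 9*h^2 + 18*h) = (h - 4)/(h + 3)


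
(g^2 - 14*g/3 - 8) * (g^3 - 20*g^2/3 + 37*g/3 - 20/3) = g^5 - 34*g^4/3 + 319*g^3/9 - 98*g^2/9 - 608*g/9 + 160/3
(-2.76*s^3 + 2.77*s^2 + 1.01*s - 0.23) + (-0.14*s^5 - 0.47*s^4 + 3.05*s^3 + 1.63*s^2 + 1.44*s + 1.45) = -0.14*s^5 - 0.47*s^4 + 0.29*s^3 + 4.4*s^2 + 2.45*s + 1.22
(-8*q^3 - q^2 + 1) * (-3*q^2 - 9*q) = 24*q^5 + 75*q^4 + 9*q^3 - 3*q^2 - 9*q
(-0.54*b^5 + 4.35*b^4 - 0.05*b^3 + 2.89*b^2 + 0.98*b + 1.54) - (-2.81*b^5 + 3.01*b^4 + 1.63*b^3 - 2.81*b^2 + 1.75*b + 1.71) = 2.27*b^5 + 1.34*b^4 - 1.68*b^3 + 5.7*b^2 - 0.77*b - 0.17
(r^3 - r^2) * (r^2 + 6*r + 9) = r^5 + 5*r^4 + 3*r^3 - 9*r^2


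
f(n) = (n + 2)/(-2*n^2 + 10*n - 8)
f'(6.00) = 0.23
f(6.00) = -0.40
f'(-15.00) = 0.00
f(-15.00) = 0.02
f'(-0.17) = -0.31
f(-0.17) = -0.19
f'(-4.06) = -0.00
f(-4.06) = 0.03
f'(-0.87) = -0.10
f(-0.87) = -0.06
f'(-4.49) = -0.00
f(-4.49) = 0.03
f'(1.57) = -1.37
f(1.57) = 1.29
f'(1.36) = -3.71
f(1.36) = 1.77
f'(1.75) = -0.69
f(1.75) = 1.11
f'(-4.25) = -0.00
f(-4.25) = 0.03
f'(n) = (n + 2)*(4*n - 10)/(-2*n^2 + 10*n - 8)^2 + 1/(-2*n^2 + 10*n - 8) = (-n^2 + 5*n + (n + 2)*(2*n - 5) - 4)/(2*(n^2 - 5*n + 4)^2)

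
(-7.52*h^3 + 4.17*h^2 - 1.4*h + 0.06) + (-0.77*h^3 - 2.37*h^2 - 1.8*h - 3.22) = -8.29*h^3 + 1.8*h^2 - 3.2*h - 3.16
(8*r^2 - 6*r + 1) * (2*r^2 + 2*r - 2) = 16*r^4 + 4*r^3 - 26*r^2 + 14*r - 2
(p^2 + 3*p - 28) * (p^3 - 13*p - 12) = p^5 + 3*p^4 - 41*p^3 - 51*p^2 + 328*p + 336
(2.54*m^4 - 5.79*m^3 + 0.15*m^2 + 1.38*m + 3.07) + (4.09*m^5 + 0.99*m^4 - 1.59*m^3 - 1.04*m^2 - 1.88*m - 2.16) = 4.09*m^5 + 3.53*m^4 - 7.38*m^3 - 0.89*m^2 - 0.5*m + 0.91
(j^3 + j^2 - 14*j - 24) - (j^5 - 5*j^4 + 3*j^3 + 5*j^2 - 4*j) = -j^5 + 5*j^4 - 2*j^3 - 4*j^2 - 10*j - 24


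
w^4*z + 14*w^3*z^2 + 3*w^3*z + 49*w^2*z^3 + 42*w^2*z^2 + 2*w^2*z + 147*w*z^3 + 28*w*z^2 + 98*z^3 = (w + 2)*(w + 7*z)^2*(w*z + z)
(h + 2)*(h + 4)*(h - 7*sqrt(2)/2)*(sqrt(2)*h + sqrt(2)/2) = sqrt(2)*h^4 - 7*h^3 + 13*sqrt(2)*h^3/2 - 91*h^2/2 + 11*sqrt(2)*h^2 - 77*h + 4*sqrt(2)*h - 28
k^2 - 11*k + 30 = (k - 6)*(k - 5)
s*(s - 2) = s^2 - 2*s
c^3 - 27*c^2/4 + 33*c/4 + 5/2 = (c - 5)*(c - 2)*(c + 1/4)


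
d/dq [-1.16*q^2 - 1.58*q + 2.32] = -2.32*q - 1.58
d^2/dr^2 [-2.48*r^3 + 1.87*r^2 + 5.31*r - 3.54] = 3.74 - 14.88*r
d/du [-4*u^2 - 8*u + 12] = -8*u - 8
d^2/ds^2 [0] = 0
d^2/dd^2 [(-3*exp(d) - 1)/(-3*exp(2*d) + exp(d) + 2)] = (27*exp(4*d) + 45*exp(3*d) + 99*exp(2*d) + 19*exp(d) + 10)*exp(d)/(27*exp(6*d) - 27*exp(5*d) - 45*exp(4*d) + 35*exp(3*d) + 30*exp(2*d) - 12*exp(d) - 8)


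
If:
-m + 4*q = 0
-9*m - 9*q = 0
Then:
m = 0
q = 0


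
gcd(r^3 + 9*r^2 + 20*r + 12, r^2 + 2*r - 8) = 1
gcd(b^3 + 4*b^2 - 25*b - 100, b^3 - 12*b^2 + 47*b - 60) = b - 5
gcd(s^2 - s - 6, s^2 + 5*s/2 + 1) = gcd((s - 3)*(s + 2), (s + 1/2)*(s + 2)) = s + 2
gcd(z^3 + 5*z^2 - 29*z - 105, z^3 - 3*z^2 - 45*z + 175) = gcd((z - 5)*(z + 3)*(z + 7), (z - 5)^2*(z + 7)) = z^2 + 2*z - 35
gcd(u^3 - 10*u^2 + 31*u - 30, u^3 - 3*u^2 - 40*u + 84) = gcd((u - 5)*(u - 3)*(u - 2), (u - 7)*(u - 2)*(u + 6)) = u - 2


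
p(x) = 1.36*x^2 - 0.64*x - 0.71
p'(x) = 2.72*x - 0.64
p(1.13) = 0.30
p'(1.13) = 2.43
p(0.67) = -0.53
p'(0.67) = 1.18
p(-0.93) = 1.06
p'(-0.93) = -3.17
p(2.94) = 9.16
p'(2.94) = 7.36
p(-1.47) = 3.17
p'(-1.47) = -4.64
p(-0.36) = -0.30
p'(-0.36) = -1.62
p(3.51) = 13.80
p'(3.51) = 8.91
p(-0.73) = 0.48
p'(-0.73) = -2.63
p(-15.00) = 314.89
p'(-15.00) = -41.44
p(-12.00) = 202.81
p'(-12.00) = -33.28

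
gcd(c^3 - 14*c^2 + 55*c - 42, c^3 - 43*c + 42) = c^2 - 7*c + 6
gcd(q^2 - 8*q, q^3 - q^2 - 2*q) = q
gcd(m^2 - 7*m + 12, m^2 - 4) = 1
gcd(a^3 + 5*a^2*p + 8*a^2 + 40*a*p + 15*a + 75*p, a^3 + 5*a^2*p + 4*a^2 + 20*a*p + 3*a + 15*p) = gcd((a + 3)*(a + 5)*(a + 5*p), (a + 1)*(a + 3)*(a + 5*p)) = a^2 + 5*a*p + 3*a + 15*p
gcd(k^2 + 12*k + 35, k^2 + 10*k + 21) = k + 7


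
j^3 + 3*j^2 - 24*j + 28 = (j - 2)^2*(j + 7)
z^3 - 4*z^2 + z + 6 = (z - 3)*(z - 2)*(z + 1)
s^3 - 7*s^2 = s^2*(s - 7)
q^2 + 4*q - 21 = (q - 3)*(q + 7)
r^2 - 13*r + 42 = (r - 7)*(r - 6)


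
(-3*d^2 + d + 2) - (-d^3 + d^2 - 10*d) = d^3 - 4*d^2 + 11*d + 2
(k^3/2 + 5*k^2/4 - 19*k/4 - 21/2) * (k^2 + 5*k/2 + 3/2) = k^5/2 + 5*k^4/2 - 7*k^3/8 - 41*k^2/2 - 267*k/8 - 63/4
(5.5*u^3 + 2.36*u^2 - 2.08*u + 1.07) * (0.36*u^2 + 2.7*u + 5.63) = 1.98*u^5 + 15.6996*u^4 + 36.5882*u^3 + 8.056*u^2 - 8.8214*u + 6.0241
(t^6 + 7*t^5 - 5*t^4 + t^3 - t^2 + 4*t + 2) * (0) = 0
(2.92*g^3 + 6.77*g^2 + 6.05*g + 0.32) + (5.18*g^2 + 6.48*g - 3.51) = 2.92*g^3 + 11.95*g^2 + 12.53*g - 3.19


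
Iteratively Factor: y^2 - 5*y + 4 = (y - 1)*(y - 4)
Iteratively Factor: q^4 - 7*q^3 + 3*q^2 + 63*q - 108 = (q - 4)*(q^3 - 3*q^2 - 9*q + 27) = (q - 4)*(q - 3)*(q^2 - 9) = (q - 4)*(q - 3)*(q + 3)*(q - 3)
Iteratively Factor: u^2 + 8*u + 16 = (u + 4)*(u + 4)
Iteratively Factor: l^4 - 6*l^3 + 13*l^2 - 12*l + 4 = (l - 1)*(l^3 - 5*l^2 + 8*l - 4) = (l - 2)*(l - 1)*(l^2 - 3*l + 2) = (l - 2)^2*(l - 1)*(l - 1)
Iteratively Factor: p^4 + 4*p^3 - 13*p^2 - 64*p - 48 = (p + 4)*(p^3 - 13*p - 12) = (p - 4)*(p + 4)*(p^2 + 4*p + 3) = (p - 4)*(p + 3)*(p + 4)*(p + 1)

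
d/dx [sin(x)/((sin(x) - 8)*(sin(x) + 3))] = (cos(x)^2 - 25)*cos(x)/((sin(x) - 8)^2*(sin(x) + 3)^2)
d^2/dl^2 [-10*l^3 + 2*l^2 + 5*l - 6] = 4 - 60*l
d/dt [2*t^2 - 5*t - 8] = 4*t - 5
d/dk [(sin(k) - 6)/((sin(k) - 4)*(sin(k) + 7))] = (12*sin(k) + cos(k)^2 - 11)*cos(k)/((sin(k) - 4)^2*(sin(k) + 7)^2)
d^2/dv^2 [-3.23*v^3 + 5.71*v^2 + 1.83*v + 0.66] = 11.42 - 19.38*v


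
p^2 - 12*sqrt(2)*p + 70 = (p - 7*sqrt(2))*(p - 5*sqrt(2))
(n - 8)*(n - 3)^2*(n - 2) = n^4 - 16*n^3 + 85*n^2 - 186*n + 144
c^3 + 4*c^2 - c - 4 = (c - 1)*(c + 1)*(c + 4)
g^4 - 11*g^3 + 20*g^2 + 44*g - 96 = (g - 8)*(g - 3)*(g - 2)*(g + 2)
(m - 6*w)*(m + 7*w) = m^2 + m*w - 42*w^2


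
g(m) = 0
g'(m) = 0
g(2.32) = 0.00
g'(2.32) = 0.00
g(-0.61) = 0.00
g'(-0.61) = 0.00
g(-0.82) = 0.00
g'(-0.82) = 0.00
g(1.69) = 0.00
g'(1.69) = 0.00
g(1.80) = 0.00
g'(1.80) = 0.00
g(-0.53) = 0.00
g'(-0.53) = 0.00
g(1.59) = 0.00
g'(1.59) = 0.00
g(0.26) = 0.00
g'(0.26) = 0.00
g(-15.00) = 0.00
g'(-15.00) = 0.00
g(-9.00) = 0.00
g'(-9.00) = 0.00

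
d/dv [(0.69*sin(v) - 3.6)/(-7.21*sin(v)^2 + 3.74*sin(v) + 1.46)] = (4.9749*sin(v)^2 - 51.912*sin(v) + 14.4714)*cos(v)/(51.9841*sin(v)^4 - 53.9308*sin(v)^3 - 7.0656*sin(v)^2 + 10.9208*sin(v) + 2.1316)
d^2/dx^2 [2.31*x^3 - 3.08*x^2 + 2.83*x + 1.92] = 13.86*x - 6.16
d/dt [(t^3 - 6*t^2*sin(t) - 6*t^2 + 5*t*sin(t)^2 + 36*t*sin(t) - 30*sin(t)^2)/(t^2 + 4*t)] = (-6*t^4*cos(t) + t^4 + 5*t^3*sin(2*t) + 12*t^3*cos(t) + 8*t^3 - 60*t^2*sin(t) - 10*t^2*sin(2*t) + 144*t^2*cos(t) + 5*t^2*cos(2*t)/2 - 53*t^2/2 - 120*t*sin(2*t) - 30*t*cos(2*t) + 30*t - 60*cos(2*t) + 60)/(t^2*(t + 4)^2)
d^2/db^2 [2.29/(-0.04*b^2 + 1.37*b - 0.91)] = (0.007328*b^2 - 0.250984*b - 2.29*(0.08*b - 1.37)*(0.16*b - 2.74) + 0.166712)/(0.04*b^2 - 1.37*b + 0.91)^3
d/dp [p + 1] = 1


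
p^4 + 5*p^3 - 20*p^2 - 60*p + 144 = (p - 3)*(p - 2)*(p + 4)*(p + 6)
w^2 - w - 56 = (w - 8)*(w + 7)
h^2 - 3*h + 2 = (h - 2)*(h - 1)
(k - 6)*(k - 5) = k^2 - 11*k + 30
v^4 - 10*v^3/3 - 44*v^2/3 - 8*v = v*(v - 6)*(v + 2/3)*(v + 2)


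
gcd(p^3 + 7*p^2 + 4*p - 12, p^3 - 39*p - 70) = p + 2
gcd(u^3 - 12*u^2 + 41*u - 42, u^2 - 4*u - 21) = u - 7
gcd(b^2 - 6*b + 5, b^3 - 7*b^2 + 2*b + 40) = b - 5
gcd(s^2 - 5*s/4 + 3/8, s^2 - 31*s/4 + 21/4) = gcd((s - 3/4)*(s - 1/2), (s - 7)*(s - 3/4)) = s - 3/4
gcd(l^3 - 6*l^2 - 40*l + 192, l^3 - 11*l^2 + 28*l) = l - 4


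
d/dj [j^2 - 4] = 2*j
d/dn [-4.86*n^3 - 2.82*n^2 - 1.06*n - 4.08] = -14.58*n^2 - 5.64*n - 1.06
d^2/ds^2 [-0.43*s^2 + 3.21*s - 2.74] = -0.860000000000000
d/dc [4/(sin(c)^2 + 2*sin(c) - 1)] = -8*(sin(c) + 1)*cos(c)/(2*sin(c) - cos(c)^2)^2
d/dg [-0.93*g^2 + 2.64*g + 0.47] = 2.64 - 1.86*g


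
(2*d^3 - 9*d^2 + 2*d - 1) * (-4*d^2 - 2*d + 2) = -8*d^5 + 32*d^4 + 14*d^3 - 18*d^2 + 6*d - 2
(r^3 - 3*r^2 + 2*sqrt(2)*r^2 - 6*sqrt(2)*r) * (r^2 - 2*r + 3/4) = r^5 - 5*r^4 + 2*sqrt(2)*r^4 - 10*sqrt(2)*r^3 + 27*r^3/4 - 9*r^2/4 + 27*sqrt(2)*r^2/2 - 9*sqrt(2)*r/2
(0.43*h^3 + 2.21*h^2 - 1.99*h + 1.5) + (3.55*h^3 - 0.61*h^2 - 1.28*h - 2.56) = 3.98*h^3 + 1.6*h^2 - 3.27*h - 1.06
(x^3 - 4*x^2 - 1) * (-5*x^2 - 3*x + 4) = -5*x^5 + 17*x^4 + 16*x^3 - 11*x^2 + 3*x - 4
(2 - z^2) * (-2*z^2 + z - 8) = 2*z^4 - z^3 + 4*z^2 + 2*z - 16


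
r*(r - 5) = r^2 - 5*r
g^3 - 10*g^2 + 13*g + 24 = (g - 8)*(g - 3)*(g + 1)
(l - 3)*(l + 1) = l^2 - 2*l - 3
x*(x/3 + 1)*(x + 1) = x^3/3 + 4*x^2/3 + x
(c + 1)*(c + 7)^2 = c^3 + 15*c^2 + 63*c + 49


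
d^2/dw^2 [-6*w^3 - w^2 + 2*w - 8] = -36*w - 2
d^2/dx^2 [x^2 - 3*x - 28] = 2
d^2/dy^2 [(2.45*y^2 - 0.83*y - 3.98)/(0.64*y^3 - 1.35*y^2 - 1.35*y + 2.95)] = (2.00704*y^6 - 2.03980800000001*y^5 - 2.55897600000001*y^4 - 23.1287199999999*y^3 + 54.45825*y^2 - 18.26871*y - 10.1765)/(0.262144*y^9 - 1.65888*y^8 + 1.84032*y^7 + 8.162985*y^6 - 19.174725*y^5 - 6.5448*y^4 + 46.506675*y^3 - 19.116*y^2 - 35.245125*y + 25.672375)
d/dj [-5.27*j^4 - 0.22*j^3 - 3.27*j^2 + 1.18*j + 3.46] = -21.08*j^3 - 0.66*j^2 - 6.54*j + 1.18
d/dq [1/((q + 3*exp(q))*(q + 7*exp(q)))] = -((q + 3*exp(q))*(7*exp(q) + 1) + (q + 7*exp(q))*(3*exp(q) + 1))/((q + 3*exp(q))^2*(q + 7*exp(q))^2)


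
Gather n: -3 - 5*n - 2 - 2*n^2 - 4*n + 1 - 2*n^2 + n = -4*n^2 - 8*n - 4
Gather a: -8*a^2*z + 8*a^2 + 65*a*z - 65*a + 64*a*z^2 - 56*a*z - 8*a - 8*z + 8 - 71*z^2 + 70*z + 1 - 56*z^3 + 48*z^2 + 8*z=a^2*(8 - 8*z) + a*(64*z^2 + 9*z - 73) - 56*z^3 - 23*z^2 + 70*z + 9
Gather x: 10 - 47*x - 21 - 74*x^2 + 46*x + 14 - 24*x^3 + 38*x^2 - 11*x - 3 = -24*x^3 - 36*x^2 - 12*x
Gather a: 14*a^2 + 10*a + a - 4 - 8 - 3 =14*a^2 + 11*a - 15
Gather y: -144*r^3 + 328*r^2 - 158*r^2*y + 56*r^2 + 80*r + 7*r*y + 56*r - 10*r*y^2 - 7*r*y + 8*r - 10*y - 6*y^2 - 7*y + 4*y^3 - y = -144*r^3 + 384*r^2 + 144*r + 4*y^3 + y^2*(-10*r - 6) + y*(-158*r^2 - 18)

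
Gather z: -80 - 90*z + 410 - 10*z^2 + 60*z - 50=-10*z^2 - 30*z + 280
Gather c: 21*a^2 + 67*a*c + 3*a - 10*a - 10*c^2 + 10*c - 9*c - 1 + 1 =21*a^2 - 7*a - 10*c^2 + c*(67*a + 1)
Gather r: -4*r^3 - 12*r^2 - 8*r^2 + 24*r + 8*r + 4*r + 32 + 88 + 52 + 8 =-4*r^3 - 20*r^2 + 36*r + 180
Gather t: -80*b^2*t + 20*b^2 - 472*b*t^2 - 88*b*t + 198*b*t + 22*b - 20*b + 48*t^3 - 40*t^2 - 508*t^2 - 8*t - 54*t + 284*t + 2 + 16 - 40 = 20*b^2 + 2*b + 48*t^3 + t^2*(-472*b - 548) + t*(-80*b^2 + 110*b + 222) - 22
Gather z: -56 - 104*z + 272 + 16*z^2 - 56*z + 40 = 16*z^2 - 160*z + 256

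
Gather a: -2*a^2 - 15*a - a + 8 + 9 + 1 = -2*a^2 - 16*a + 18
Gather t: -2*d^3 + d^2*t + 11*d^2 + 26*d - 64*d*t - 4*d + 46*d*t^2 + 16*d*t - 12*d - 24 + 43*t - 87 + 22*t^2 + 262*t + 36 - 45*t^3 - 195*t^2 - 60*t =-2*d^3 + 11*d^2 + 10*d - 45*t^3 + t^2*(46*d - 173) + t*(d^2 - 48*d + 245) - 75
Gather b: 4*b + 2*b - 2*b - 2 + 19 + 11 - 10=4*b + 18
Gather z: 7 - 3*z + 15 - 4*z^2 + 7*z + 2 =-4*z^2 + 4*z + 24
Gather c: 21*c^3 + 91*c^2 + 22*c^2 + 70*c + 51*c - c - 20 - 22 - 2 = 21*c^3 + 113*c^2 + 120*c - 44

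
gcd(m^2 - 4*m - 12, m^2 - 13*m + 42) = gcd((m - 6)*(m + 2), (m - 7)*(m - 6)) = m - 6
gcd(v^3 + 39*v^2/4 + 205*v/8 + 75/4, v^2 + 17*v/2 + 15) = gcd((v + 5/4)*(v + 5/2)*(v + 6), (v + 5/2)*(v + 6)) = v^2 + 17*v/2 + 15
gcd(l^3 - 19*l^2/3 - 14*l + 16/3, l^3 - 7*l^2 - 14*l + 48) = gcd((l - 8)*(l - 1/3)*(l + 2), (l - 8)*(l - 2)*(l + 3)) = l - 8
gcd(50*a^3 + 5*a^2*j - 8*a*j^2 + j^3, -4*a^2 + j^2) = 2*a + j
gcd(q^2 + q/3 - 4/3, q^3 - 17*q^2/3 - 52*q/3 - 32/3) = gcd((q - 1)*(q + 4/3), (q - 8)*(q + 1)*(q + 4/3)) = q + 4/3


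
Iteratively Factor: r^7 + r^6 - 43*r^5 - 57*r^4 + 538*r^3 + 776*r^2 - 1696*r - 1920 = (r + 3)*(r^6 - 2*r^5 - 37*r^4 + 54*r^3 + 376*r^2 - 352*r - 640) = (r - 2)*(r + 3)*(r^5 - 37*r^3 - 20*r^2 + 336*r + 320) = (r - 5)*(r - 2)*(r + 3)*(r^4 + 5*r^3 - 12*r^2 - 80*r - 64) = (r - 5)*(r - 2)*(r + 3)*(r + 4)*(r^3 + r^2 - 16*r - 16) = (r - 5)*(r - 2)*(r + 1)*(r + 3)*(r + 4)*(r^2 - 16) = (r - 5)*(r - 4)*(r - 2)*(r + 1)*(r + 3)*(r + 4)*(r + 4)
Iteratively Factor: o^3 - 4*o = (o - 2)*(o^2 + 2*o) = (o - 2)*(o + 2)*(o)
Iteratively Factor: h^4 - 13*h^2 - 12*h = (h - 4)*(h^3 + 4*h^2 + 3*h) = (h - 4)*(h + 1)*(h^2 + 3*h) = h*(h - 4)*(h + 1)*(h + 3)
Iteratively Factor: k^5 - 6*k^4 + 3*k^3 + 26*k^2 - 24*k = (k - 4)*(k^4 - 2*k^3 - 5*k^2 + 6*k) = k*(k - 4)*(k^3 - 2*k^2 - 5*k + 6) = k*(k - 4)*(k + 2)*(k^2 - 4*k + 3) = k*(k - 4)*(k - 1)*(k + 2)*(k - 3)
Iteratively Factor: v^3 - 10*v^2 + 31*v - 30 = (v - 3)*(v^2 - 7*v + 10) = (v - 3)*(v - 2)*(v - 5)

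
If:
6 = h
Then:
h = 6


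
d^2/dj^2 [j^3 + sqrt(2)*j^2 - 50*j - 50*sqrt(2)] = 6*j + 2*sqrt(2)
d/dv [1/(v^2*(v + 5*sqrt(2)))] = (-3*v - 10*sqrt(2))/(v^3*(v^2 + 10*sqrt(2)*v + 50))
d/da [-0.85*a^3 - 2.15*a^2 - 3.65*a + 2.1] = -2.55*a^2 - 4.3*a - 3.65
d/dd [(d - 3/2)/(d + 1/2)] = 8/(2*d + 1)^2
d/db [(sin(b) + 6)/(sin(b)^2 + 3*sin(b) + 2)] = (-12*sin(b) + cos(b)^2 - 17)*cos(b)/(sin(b)^2 + 3*sin(b) + 2)^2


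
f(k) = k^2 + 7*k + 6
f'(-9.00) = -11.00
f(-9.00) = 24.00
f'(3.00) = 13.00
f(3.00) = 36.00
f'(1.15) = 9.30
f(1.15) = 15.37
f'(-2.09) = 2.82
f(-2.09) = -4.26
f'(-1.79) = 3.42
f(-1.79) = -3.33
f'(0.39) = 7.78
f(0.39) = 8.88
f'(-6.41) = -5.82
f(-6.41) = 2.22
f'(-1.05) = 4.90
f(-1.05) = -0.25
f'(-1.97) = 3.06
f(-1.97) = -3.91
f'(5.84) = 18.68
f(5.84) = 80.99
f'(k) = 2*k + 7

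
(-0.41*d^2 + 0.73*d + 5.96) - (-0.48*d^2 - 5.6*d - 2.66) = 0.07*d^2 + 6.33*d + 8.62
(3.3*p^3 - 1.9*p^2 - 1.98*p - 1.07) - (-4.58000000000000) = 3.3*p^3 - 1.9*p^2 - 1.98*p + 3.51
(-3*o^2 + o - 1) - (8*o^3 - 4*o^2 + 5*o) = -8*o^3 + o^2 - 4*o - 1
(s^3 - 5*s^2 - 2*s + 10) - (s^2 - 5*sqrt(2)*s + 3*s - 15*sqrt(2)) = s^3 - 6*s^2 - 5*s + 5*sqrt(2)*s + 10 + 15*sqrt(2)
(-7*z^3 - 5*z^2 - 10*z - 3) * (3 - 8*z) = 56*z^4 + 19*z^3 + 65*z^2 - 6*z - 9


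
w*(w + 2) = w^2 + 2*w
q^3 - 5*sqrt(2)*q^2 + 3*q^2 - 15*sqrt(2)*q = q*(q + 3)*(q - 5*sqrt(2))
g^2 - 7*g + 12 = (g - 4)*(g - 3)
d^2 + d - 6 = (d - 2)*(d + 3)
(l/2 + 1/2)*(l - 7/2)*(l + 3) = l^3/2 + l^2/4 - 11*l/2 - 21/4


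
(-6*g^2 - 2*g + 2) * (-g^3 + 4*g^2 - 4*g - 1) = 6*g^5 - 22*g^4 + 14*g^3 + 22*g^2 - 6*g - 2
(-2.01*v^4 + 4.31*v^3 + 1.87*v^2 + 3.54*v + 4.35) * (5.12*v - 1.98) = -10.2912*v^5 + 26.047*v^4 + 1.0406*v^3 + 14.4222*v^2 + 15.2628*v - 8.613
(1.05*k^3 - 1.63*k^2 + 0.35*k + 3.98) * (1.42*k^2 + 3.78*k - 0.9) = 1.491*k^5 + 1.6544*k^4 - 6.6094*k^3 + 8.4416*k^2 + 14.7294*k - 3.582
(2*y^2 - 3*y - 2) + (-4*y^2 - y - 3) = -2*y^2 - 4*y - 5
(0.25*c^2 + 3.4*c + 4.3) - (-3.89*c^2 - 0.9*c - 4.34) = 4.14*c^2 + 4.3*c + 8.64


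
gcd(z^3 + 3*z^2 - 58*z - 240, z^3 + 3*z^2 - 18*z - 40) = z + 5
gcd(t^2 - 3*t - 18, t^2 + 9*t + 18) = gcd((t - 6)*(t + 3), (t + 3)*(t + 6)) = t + 3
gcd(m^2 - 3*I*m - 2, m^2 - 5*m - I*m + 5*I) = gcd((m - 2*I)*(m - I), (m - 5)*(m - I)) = m - I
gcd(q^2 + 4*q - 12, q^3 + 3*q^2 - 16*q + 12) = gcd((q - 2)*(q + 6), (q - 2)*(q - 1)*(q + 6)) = q^2 + 4*q - 12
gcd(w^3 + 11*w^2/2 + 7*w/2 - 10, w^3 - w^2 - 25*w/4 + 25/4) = w^2 + 3*w/2 - 5/2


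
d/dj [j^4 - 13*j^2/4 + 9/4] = j*(8*j^2 - 13)/2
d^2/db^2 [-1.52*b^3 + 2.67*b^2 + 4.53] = 5.34 - 9.12*b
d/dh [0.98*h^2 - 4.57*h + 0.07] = 1.96*h - 4.57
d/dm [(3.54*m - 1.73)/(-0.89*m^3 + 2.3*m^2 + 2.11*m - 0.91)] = (6.3012*m^3 - 12.7611*m^2 + 7.958*m + 0.4289)/(0.7921*m^6 - 4.094*m^5 + 1.5342*m^4 + 11.3258*m^3 + 0.2661*m^2 - 3.8402*m + 0.8281)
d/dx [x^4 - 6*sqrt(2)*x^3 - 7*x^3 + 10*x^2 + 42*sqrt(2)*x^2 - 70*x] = 4*x^3 - 18*sqrt(2)*x^2 - 21*x^2 + 20*x + 84*sqrt(2)*x - 70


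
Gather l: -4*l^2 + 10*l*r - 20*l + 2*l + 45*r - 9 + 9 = -4*l^2 + l*(10*r - 18) + 45*r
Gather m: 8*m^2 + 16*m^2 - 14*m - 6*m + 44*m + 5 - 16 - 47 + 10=24*m^2 + 24*m - 48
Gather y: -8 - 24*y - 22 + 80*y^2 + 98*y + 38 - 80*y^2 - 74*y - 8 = 0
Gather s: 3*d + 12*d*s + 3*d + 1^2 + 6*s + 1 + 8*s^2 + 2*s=6*d + 8*s^2 + s*(12*d + 8) + 2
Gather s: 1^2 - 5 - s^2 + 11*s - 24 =-s^2 + 11*s - 28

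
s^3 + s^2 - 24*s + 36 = (s - 3)*(s - 2)*(s + 6)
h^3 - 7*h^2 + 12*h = h*(h - 4)*(h - 3)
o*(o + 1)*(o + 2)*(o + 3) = o^4 + 6*o^3 + 11*o^2 + 6*o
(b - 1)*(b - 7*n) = b^2 - 7*b*n - b + 7*n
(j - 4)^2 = j^2 - 8*j + 16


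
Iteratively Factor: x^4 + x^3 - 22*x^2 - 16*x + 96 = (x - 4)*(x^3 + 5*x^2 - 2*x - 24) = (x - 4)*(x + 4)*(x^2 + x - 6) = (x - 4)*(x + 3)*(x + 4)*(x - 2)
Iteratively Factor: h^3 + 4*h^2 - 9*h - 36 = (h - 3)*(h^2 + 7*h + 12) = (h - 3)*(h + 3)*(h + 4)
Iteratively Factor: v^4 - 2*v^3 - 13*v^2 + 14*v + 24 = (v + 1)*(v^3 - 3*v^2 - 10*v + 24) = (v - 4)*(v + 1)*(v^2 + v - 6) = (v - 4)*(v - 2)*(v + 1)*(v + 3)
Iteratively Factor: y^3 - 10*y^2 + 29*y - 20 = (y - 1)*(y^2 - 9*y + 20) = (y - 5)*(y - 1)*(y - 4)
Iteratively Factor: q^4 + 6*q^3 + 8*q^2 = (q + 2)*(q^3 + 4*q^2) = (q + 2)*(q + 4)*(q^2) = q*(q + 2)*(q + 4)*(q)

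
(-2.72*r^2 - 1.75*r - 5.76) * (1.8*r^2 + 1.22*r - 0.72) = -4.896*r^4 - 6.4684*r^3 - 10.5446*r^2 - 5.7672*r + 4.1472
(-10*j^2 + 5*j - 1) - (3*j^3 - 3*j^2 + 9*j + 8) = -3*j^3 - 7*j^2 - 4*j - 9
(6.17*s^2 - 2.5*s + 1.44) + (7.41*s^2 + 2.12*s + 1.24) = 13.58*s^2 - 0.38*s + 2.68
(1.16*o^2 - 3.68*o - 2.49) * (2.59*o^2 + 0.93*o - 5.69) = 3.0044*o^4 - 8.4524*o^3 - 16.4719*o^2 + 18.6235*o + 14.1681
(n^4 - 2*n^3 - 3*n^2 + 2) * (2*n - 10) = 2*n^5 - 14*n^4 + 14*n^3 + 30*n^2 + 4*n - 20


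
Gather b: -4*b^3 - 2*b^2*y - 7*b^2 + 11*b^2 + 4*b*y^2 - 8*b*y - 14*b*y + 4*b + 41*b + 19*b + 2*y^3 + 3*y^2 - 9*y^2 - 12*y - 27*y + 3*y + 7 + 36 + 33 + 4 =-4*b^3 + b^2*(4 - 2*y) + b*(4*y^2 - 22*y + 64) + 2*y^3 - 6*y^2 - 36*y + 80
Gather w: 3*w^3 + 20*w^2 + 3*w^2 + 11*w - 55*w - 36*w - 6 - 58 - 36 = 3*w^3 + 23*w^2 - 80*w - 100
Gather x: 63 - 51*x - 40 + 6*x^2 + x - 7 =6*x^2 - 50*x + 16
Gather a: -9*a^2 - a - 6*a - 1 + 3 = -9*a^2 - 7*a + 2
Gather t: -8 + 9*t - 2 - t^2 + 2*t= -t^2 + 11*t - 10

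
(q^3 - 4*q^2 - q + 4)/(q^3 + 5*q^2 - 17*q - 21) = (q^2 - 5*q + 4)/(q^2 + 4*q - 21)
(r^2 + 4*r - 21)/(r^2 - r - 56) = (r - 3)/(r - 8)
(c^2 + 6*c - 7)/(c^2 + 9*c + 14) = (c - 1)/(c + 2)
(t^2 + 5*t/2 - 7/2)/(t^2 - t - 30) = (-t^2 - 5*t/2 + 7/2)/(-t^2 + t + 30)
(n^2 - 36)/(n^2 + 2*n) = (n^2 - 36)/(n*(n + 2))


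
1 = 1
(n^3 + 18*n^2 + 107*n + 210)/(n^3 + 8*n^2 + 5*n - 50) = (n^2 + 13*n + 42)/(n^2 + 3*n - 10)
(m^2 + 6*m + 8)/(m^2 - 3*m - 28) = (m + 2)/(m - 7)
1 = 1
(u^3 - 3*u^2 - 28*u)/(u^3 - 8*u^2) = (u^2 - 3*u - 28)/(u*(u - 8))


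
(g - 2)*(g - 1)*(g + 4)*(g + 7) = g^4 + 8*g^3 - 3*g^2 - 62*g + 56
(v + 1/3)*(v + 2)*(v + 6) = v^3 + 25*v^2/3 + 44*v/3 + 4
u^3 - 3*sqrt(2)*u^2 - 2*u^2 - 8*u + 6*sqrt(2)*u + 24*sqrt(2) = (u - 4)*(u + 2)*(u - 3*sqrt(2))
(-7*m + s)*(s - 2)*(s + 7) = -7*m*s^2 - 35*m*s + 98*m + s^3 + 5*s^2 - 14*s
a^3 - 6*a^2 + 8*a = a*(a - 4)*(a - 2)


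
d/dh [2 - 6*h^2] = -12*h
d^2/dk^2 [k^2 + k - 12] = 2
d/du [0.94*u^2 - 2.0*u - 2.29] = 1.88*u - 2.0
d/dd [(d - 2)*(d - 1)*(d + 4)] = 3*d^2 + 2*d - 10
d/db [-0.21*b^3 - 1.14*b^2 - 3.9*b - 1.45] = -0.63*b^2 - 2.28*b - 3.9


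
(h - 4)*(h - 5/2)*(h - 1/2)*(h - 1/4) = h^4 - 29*h^3/4 + 15*h^2 - 133*h/16 + 5/4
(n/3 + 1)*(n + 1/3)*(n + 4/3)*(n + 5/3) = n^4/3 + 19*n^3/9 + 119*n^2/27 + 281*n/81 + 20/27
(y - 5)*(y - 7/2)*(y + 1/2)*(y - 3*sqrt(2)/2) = y^4 - 8*y^3 - 3*sqrt(2)*y^3/2 + 53*y^2/4 + 12*sqrt(2)*y^2 - 159*sqrt(2)*y/8 + 35*y/4 - 105*sqrt(2)/8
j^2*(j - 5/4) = j^3 - 5*j^2/4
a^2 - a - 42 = (a - 7)*(a + 6)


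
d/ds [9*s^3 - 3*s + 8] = 27*s^2 - 3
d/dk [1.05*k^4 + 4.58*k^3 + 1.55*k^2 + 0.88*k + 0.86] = 4.2*k^3 + 13.74*k^2 + 3.1*k + 0.88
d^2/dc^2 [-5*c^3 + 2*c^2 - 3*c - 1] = 4 - 30*c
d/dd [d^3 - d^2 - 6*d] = 3*d^2 - 2*d - 6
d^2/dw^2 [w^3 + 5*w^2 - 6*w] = 6*w + 10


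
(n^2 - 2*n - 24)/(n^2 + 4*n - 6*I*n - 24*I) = (n - 6)/(n - 6*I)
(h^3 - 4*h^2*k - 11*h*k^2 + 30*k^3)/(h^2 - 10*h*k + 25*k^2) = (h^2 + h*k - 6*k^2)/(h - 5*k)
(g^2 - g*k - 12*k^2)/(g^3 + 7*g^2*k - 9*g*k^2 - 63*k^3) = (g - 4*k)/(g^2 + 4*g*k - 21*k^2)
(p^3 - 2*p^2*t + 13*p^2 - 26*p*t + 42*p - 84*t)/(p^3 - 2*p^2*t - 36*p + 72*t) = (p + 7)/(p - 6)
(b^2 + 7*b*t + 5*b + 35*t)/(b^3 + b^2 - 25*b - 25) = (b + 7*t)/(b^2 - 4*b - 5)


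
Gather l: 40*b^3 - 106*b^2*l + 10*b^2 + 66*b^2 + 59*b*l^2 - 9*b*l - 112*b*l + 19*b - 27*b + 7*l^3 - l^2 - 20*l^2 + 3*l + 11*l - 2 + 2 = 40*b^3 + 76*b^2 - 8*b + 7*l^3 + l^2*(59*b - 21) + l*(-106*b^2 - 121*b + 14)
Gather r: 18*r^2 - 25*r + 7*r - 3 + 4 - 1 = 18*r^2 - 18*r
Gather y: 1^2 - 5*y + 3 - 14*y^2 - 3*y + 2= -14*y^2 - 8*y + 6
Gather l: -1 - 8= -9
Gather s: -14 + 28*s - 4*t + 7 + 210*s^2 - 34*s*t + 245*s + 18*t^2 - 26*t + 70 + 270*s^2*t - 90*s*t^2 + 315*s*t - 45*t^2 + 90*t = s^2*(270*t + 210) + s*(-90*t^2 + 281*t + 273) - 27*t^2 + 60*t + 63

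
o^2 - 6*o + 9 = (o - 3)^2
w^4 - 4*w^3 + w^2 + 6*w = w*(w - 3)*(w - 2)*(w + 1)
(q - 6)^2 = q^2 - 12*q + 36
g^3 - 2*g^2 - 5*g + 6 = (g - 3)*(g - 1)*(g + 2)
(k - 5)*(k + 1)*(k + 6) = k^3 + 2*k^2 - 29*k - 30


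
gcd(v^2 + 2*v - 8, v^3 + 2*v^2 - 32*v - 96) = v + 4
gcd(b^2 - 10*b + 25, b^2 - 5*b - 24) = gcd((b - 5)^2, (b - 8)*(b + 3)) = 1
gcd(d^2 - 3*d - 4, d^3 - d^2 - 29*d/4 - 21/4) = d + 1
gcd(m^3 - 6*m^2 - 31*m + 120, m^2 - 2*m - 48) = m - 8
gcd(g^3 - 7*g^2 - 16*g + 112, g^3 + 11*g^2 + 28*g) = g + 4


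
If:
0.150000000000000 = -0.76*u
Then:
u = -0.20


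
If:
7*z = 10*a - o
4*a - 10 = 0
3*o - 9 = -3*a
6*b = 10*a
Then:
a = 5/2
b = 25/6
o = 1/2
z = 7/2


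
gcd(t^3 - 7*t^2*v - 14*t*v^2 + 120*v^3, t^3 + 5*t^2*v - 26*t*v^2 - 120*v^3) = t^2 - t*v - 20*v^2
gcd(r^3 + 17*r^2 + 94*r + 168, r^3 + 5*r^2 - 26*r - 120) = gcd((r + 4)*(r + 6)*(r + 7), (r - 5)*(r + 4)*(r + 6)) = r^2 + 10*r + 24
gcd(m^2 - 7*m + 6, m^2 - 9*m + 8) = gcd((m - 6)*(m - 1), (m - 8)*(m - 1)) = m - 1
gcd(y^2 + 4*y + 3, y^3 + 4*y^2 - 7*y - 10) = y + 1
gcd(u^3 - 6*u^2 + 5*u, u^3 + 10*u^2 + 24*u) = u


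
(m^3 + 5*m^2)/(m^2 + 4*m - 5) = m^2/(m - 1)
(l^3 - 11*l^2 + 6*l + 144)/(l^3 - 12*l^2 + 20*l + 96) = (l + 3)/(l + 2)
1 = 1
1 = 1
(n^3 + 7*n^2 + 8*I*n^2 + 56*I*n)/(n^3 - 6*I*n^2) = (n^2 + n*(7 + 8*I) + 56*I)/(n*(n - 6*I))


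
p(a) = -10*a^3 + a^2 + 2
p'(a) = -30*a^2 + 2*a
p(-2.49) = 162.58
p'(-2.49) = -190.98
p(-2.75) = 217.53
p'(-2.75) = -232.38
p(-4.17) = 744.51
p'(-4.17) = -530.01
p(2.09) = -84.93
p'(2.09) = -126.86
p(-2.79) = 226.96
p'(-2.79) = -239.10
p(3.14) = -297.73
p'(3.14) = -289.51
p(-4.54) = 958.38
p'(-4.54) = -627.43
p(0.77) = -1.97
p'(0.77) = -16.25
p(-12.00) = 17426.00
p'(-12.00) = -4344.00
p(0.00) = 2.00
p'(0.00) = 0.00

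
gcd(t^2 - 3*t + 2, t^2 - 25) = 1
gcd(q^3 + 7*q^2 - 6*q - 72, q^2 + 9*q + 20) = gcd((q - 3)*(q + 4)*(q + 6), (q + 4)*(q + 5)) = q + 4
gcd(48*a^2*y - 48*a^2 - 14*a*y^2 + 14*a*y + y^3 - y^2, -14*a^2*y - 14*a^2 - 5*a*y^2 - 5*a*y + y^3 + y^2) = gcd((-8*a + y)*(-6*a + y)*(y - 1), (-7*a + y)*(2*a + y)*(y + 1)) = 1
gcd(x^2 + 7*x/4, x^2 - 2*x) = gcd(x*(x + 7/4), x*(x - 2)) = x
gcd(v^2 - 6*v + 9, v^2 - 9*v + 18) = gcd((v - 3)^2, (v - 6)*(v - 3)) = v - 3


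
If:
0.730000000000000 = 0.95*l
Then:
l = 0.77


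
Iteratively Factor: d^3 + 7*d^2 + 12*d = (d + 4)*(d^2 + 3*d) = (d + 3)*(d + 4)*(d)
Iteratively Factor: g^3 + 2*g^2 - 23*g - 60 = (g + 3)*(g^2 - g - 20) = (g + 3)*(g + 4)*(g - 5)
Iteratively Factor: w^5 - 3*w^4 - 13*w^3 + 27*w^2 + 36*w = (w + 3)*(w^4 - 6*w^3 + 5*w^2 + 12*w) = (w - 3)*(w + 3)*(w^3 - 3*w^2 - 4*w) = (w - 4)*(w - 3)*(w + 3)*(w^2 + w) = w*(w - 4)*(w - 3)*(w + 3)*(w + 1)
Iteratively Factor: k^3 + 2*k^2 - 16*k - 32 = (k + 2)*(k^2 - 16) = (k - 4)*(k + 2)*(k + 4)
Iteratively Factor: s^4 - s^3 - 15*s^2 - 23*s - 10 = (s + 2)*(s^3 - 3*s^2 - 9*s - 5) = (s + 1)*(s + 2)*(s^2 - 4*s - 5) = (s - 5)*(s + 1)*(s + 2)*(s + 1)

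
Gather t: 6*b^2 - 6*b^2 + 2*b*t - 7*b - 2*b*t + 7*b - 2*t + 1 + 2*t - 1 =0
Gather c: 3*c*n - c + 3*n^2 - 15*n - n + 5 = c*(3*n - 1) + 3*n^2 - 16*n + 5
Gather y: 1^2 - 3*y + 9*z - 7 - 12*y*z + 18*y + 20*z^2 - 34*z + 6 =y*(15 - 12*z) + 20*z^2 - 25*z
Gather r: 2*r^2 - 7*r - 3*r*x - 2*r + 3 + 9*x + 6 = 2*r^2 + r*(-3*x - 9) + 9*x + 9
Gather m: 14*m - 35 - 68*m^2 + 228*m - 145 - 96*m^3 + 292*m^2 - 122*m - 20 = -96*m^3 + 224*m^2 + 120*m - 200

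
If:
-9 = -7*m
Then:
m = 9/7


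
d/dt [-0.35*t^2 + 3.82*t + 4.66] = 3.82 - 0.7*t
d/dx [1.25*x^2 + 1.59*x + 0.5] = 2.5*x + 1.59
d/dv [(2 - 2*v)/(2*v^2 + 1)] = 2*(-2*v^2 + 4*v*(v - 1) - 1)/(2*v^2 + 1)^2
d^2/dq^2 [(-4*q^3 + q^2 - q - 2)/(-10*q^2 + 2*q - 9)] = 2*(-264*q^3 + 654*q^2 + 582*q - 235)/(1000*q^6 - 600*q^5 + 2820*q^4 - 1088*q^3 + 2538*q^2 - 486*q + 729)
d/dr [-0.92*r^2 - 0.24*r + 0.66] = -1.84*r - 0.24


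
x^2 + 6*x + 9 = (x + 3)^2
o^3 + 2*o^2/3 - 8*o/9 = o*(o - 2/3)*(o + 4/3)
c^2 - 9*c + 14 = (c - 7)*(c - 2)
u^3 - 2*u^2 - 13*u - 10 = (u - 5)*(u + 1)*(u + 2)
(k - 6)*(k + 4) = k^2 - 2*k - 24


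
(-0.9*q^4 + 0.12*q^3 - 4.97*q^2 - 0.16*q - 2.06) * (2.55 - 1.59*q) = 1.431*q^5 - 2.4858*q^4 + 8.2083*q^3 - 12.4191*q^2 + 2.8674*q - 5.253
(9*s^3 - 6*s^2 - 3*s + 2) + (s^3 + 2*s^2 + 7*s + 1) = 10*s^3 - 4*s^2 + 4*s + 3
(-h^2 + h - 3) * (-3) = 3*h^2 - 3*h + 9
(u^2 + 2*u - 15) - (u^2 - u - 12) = 3*u - 3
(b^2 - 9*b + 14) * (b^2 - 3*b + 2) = b^4 - 12*b^3 + 43*b^2 - 60*b + 28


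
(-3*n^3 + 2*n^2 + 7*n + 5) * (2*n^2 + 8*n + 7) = -6*n^5 - 20*n^4 + 9*n^3 + 80*n^2 + 89*n + 35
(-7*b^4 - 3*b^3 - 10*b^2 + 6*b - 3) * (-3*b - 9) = 21*b^5 + 72*b^4 + 57*b^3 + 72*b^2 - 45*b + 27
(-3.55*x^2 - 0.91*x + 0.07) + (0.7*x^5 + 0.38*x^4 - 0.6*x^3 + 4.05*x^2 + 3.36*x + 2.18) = 0.7*x^5 + 0.38*x^4 - 0.6*x^3 + 0.5*x^2 + 2.45*x + 2.25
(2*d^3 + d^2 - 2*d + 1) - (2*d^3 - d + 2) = d^2 - d - 1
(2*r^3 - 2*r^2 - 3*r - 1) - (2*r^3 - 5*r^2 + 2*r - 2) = 3*r^2 - 5*r + 1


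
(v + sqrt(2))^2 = v^2 + 2*sqrt(2)*v + 2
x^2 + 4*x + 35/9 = (x + 5/3)*(x + 7/3)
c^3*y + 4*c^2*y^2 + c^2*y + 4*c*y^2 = c*(c + 4*y)*(c*y + y)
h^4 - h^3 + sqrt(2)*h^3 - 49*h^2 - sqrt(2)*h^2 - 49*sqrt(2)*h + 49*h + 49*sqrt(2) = (h - 7)*(h - 1)*(h + 7)*(h + sqrt(2))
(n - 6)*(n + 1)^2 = n^3 - 4*n^2 - 11*n - 6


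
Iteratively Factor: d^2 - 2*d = (d)*(d - 2)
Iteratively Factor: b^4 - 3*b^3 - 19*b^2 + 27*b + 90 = (b - 5)*(b^3 + 2*b^2 - 9*b - 18) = (b - 5)*(b + 3)*(b^2 - b - 6) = (b - 5)*(b - 3)*(b + 3)*(b + 2)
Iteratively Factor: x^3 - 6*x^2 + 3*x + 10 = (x - 5)*(x^2 - x - 2) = (x - 5)*(x - 2)*(x + 1)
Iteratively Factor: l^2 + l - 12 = (l - 3)*(l + 4)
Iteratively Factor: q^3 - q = (q + 1)*(q^2 - q) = q*(q + 1)*(q - 1)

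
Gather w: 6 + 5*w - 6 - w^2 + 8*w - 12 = -w^2 + 13*w - 12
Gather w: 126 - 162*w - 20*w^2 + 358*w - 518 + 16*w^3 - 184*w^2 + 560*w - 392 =16*w^3 - 204*w^2 + 756*w - 784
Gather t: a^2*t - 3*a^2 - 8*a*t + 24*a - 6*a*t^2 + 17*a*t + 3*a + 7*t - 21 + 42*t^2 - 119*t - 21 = -3*a^2 + 27*a + t^2*(42 - 6*a) + t*(a^2 + 9*a - 112) - 42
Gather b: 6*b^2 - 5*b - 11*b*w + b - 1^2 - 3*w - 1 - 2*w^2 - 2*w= 6*b^2 + b*(-11*w - 4) - 2*w^2 - 5*w - 2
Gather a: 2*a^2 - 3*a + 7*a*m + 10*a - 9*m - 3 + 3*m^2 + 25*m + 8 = 2*a^2 + a*(7*m + 7) + 3*m^2 + 16*m + 5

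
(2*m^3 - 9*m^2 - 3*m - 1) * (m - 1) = 2*m^4 - 11*m^3 + 6*m^2 + 2*m + 1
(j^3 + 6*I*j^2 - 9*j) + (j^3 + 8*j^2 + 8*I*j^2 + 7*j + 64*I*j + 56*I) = 2*j^3 + 8*j^2 + 14*I*j^2 - 2*j + 64*I*j + 56*I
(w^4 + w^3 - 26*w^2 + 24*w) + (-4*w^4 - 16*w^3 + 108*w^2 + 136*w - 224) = -3*w^4 - 15*w^3 + 82*w^2 + 160*w - 224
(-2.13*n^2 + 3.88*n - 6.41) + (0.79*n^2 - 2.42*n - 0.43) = -1.34*n^2 + 1.46*n - 6.84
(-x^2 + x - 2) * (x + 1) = -x^3 - x - 2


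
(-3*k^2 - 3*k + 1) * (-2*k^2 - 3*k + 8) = 6*k^4 + 15*k^3 - 17*k^2 - 27*k + 8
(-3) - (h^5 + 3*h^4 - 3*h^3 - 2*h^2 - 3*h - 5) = -h^5 - 3*h^4 + 3*h^3 + 2*h^2 + 3*h + 2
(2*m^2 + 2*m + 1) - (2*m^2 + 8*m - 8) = 9 - 6*m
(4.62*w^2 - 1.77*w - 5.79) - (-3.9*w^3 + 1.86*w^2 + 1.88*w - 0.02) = 3.9*w^3 + 2.76*w^2 - 3.65*w - 5.77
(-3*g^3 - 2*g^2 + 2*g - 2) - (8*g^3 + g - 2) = -11*g^3 - 2*g^2 + g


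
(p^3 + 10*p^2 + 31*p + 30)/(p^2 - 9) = (p^2 + 7*p + 10)/(p - 3)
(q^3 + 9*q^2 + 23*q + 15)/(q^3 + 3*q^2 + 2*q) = (q^2 + 8*q + 15)/(q*(q + 2))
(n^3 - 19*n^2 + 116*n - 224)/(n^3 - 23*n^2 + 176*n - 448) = (n - 4)/(n - 8)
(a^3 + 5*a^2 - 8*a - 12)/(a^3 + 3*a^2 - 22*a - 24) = (a - 2)/(a - 4)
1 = 1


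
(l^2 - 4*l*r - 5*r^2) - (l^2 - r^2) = -4*l*r - 4*r^2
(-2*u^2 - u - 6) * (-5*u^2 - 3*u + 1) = 10*u^4 + 11*u^3 + 31*u^2 + 17*u - 6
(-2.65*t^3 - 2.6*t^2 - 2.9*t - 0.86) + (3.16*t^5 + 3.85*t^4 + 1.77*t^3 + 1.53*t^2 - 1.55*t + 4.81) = 3.16*t^5 + 3.85*t^4 - 0.88*t^3 - 1.07*t^2 - 4.45*t + 3.95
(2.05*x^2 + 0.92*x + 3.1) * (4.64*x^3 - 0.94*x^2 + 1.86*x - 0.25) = 9.512*x^5 + 2.3418*x^4 + 17.3322*x^3 - 1.7153*x^2 + 5.536*x - 0.775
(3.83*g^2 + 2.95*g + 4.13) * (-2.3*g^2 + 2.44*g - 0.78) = -8.809*g^4 + 2.5602*g^3 - 5.2884*g^2 + 7.7762*g - 3.2214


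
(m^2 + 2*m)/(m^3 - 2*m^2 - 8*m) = 1/(m - 4)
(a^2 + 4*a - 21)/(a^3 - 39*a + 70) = (a - 3)/(a^2 - 7*a + 10)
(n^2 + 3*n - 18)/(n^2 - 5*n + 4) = (n^2 + 3*n - 18)/(n^2 - 5*n + 4)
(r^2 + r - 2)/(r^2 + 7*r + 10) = (r - 1)/(r + 5)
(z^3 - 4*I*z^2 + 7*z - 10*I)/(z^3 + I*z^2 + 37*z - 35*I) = (z + 2*I)/(z + 7*I)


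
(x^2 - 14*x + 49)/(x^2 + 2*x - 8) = (x^2 - 14*x + 49)/(x^2 + 2*x - 8)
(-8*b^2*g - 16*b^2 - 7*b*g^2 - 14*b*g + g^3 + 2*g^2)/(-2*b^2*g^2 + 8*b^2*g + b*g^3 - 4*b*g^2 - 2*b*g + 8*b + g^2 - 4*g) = (8*b^2*g + 16*b^2 + 7*b*g^2 + 14*b*g - g^3 - 2*g^2)/(2*b^2*g^2 - 8*b^2*g - b*g^3 + 4*b*g^2 + 2*b*g - 8*b - g^2 + 4*g)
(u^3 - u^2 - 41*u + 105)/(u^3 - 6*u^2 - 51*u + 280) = (u - 3)/(u - 8)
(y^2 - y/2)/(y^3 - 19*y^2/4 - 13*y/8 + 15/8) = 4*y/(4*y^2 - 17*y - 15)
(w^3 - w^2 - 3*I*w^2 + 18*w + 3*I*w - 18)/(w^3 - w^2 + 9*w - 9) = (w - 6*I)/(w - 3*I)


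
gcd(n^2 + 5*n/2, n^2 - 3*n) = n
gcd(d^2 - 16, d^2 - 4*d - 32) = d + 4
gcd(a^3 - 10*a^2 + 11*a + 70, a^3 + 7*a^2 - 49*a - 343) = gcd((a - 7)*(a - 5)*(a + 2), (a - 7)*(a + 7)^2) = a - 7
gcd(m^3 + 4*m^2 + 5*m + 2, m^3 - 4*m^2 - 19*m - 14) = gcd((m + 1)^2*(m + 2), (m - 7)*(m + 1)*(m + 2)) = m^2 + 3*m + 2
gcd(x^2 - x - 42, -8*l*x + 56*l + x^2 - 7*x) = x - 7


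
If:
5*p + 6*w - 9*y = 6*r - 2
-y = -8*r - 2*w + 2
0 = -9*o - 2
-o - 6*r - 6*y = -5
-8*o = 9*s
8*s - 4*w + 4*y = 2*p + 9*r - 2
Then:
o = -2/9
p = 1231/621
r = 985/1863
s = 16/81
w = -2345/2484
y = 1273/3726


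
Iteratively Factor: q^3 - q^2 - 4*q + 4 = (q - 2)*(q^2 + q - 2) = (q - 2)*(q - 1)*(q + 2)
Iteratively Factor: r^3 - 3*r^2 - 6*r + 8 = (r - 1)*(r^2 - 2*r - 8) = (r - 4)*(r - 1)*(r + 2)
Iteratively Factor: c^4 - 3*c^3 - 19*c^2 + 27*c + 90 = (c - 3)*(c^3 - 19*c - 30) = (c - 5)*(c - 3)*(c^2 + 5*c + 6) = (c - 5)*(c - 3)*(c + 2)*(c + 3)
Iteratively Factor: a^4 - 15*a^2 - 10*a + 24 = (a - 4)*(a^3 + 4*a^2 + a - 6) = (a - 4)*(a - 1)*(a^2 + 5*a + 6) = (a - 4)*(a - 1)*(a + 2)*(a + 3)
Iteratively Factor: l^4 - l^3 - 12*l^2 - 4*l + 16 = (l + 2)*(l^3 - 3*l^2 - 6*l + 8) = (l - 4)*(l + 2)*(l^2 + l - 2) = (l - 4)*(l + 2)^2*(l - 1)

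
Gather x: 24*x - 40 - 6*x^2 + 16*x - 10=-6*x^2 + 40*x - 50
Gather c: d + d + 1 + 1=2*d + 2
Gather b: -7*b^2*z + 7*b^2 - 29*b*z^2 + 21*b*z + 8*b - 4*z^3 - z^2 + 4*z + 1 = b^2*(7 - 7*z) + b*(-29*z^2 + 21*z + 8) - 4*z^3 - z^2 + 4*z + 1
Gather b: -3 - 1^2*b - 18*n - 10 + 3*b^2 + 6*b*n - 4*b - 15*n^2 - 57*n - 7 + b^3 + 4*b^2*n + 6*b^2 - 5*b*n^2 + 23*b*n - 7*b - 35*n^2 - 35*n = b^3 + b^2*(4*n + 9) + b*(-5*n^2 + 29*n - 12) - 50*n^2 - 110*n - 20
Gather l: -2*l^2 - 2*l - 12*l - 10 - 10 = -2*l^2 - 14*l - 20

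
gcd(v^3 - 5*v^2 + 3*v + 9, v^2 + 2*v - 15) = v - 3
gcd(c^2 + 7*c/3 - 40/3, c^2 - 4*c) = 1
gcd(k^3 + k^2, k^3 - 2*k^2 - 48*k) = k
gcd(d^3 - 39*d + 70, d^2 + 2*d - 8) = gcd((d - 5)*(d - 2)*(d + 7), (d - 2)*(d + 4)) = d - 2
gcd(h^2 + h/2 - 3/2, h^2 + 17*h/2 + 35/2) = 1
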